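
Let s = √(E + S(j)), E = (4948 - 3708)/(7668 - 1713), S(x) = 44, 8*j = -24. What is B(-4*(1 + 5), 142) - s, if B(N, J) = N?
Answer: -24 - 2*√15677133/1191 ≈ -30.649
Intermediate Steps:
j = -3 (j = (⅛)*(-24) = -3)
E = 248/1191 (E = 1240/5955 = 1240*(1/5955) = 248/1191 ≈ 0.20823)
s = 2*√15677133/1191 (s = √(248/1191 + 44) = √(52652/1191) = 2*√15677133/1191 ≈ 6.6489)
B(-4*(1 + 5), 142) - s = -4*(1 + 5) - 2*√15677133/1191 = -4*6 - 2*√15677133/1191 = -24 - 2*√15677133/1191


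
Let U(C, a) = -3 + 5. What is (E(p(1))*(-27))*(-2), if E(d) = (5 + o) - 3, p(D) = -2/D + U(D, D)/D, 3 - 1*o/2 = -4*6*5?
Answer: 13392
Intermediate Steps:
o = 246 (o = 6 - 2*(-4*6)*5 = 6 - (-48)*5 = 6 - 2*(-120) = 6 + 240 = 246)
U(C, a) = 2
p(D) = 0 (p(D) = -2/D + 2/D = 0)
E(d) = 248 (E(d) = (5 + 246) - 3 = 251 - 3 = 248)
(E(p(1))*(-27))*(-2) = (248*(-27))*(-2) = -6696*(-2) = 13392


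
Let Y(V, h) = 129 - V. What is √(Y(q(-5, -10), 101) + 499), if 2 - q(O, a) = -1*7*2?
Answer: 6*√17 ≈ 24.739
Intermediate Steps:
q(O, a) = 16 (q(O, a) = 2 - (-1*7)*2 = 2 - (-7)*2 = 2 - 1*(-14) = 2 + 14 = 16)
√(Y(q(-5, -10), 101) + 499) = √((129 - 1*16) + 499) = √((129 - 16) + 499) = √(113 + 499) = √612 = 6*√17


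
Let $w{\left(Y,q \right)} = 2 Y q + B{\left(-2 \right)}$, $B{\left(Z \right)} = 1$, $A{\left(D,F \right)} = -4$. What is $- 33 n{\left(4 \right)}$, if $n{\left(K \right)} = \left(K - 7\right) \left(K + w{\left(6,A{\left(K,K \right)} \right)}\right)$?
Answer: $-4257$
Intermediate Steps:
$w{\left(Y,q \right)} = 1 + 2 Y q$ ($w{\left(Y,q \right)} = 2 Y q + 1 = 1 + 2 Y q$)
$n{\left(K \right)} = \left(-47 + K\right) \left(-7 + K\right)$ ($n{\left(K \right)} = \left(K - 7\right) \left(K + \left(1 + 2 \cdot 6 \left(-4\right)\right)\right) = \left(-7 + K\right) \left(K + \left(1 - 48\right)\right) = \left(-7 + K\right) \left(K - 47\right) = \left(-7 + K\right) \left(-47 + K\right) = \left(-47 + K\right) \left(-7 + K\right)$)
$- 33 n{\left(4 \right)} = - 33 \left(329 + 4^{2} - 216\right) = - 33 \left(329 + 16 - 216\right) = \left(-33\right) 129 = -4257$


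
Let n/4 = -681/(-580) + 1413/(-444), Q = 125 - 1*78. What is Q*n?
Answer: -2025606/5365 ≈ -377.56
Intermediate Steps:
Q = 47 (Q = 125 - 78 = 47)
n = -43098/5365 (n = 4*(-681/(-580) + 1413/(-444)) = 4*(-681*(-1/580) + 1413*(-1/444)) = 4*(681/580 - 471/148) = 4*(-21549/10730) = -43098/5365 ≈ -8.0332)
Q*n = 47*(-43098/5365) = -2025606/5365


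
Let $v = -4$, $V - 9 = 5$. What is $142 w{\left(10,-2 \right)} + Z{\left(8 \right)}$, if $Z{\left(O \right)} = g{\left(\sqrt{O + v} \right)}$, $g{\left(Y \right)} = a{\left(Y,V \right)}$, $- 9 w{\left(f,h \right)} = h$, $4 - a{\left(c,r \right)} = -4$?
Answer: $\frac{356}{9} \approx 39.556$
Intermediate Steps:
$V = 14$ ($V = 9 + 5 = 14$)
$a{\left(c,r \right)} = 8$ ($a{\left(c,r \right)} = 4 - -4 = 4 + 4 = 8$)
$w{\left(f,h \right)} = - \frac{h}{9}$
$g{\left(Y \right)} = 8$
$Z{\left(O \right)} = 8$
$142 w{\left(10,-2 \right)} + Z{\left(8 \right)} = 142 \left(\left(- \frac{1}{9}\right) \left(-2\right)\right) + 8 = 142 \cdot \frac{2}{9} + 8 = \frac{284}{9} + 8 = \frac{356}{9}$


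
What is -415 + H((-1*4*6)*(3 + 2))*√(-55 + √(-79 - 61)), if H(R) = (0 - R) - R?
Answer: -415 + 240*√(-55 + 2*I*√35) ≈ -224.63 + 1790.0*I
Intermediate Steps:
H(R) = -2*R (H(R) = -R - R = -2*R)
-415 + H((-1*4*6)*(3 + 2))*√(-55 + √(-79 - 61)) = -415 + (-2*-1*4*6*(3 + 2))*√(-55 + √(-79 - 61)) = -415 + (-2*(-4*6)*5)*√(-55 + √(-140)) = -415 + (-(-48)*5)*√(-55 + 2*I*√35) = -415 + (-2*(-120))*√(-55 + 2*I*√35) = -415 + 240*√(-55 + 2*I*√35)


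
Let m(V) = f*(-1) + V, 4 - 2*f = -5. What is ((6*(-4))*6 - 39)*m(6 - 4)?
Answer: 915/2 ≈ 457.50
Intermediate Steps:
f = 9/2 (f = 2 - ½*(-5) = 2 + 5/2 = 9/2 ≈ 4.5000)
m(V) = -9/2 + V (m(V) = (9/2)*(-1) + V = -9/2 + V)
((6*(-4))*6 - 39)*m(6 - 4) = ((6*(-4))*6 - 39)*(-9/2 + (6 - 4)) = (-24*6 - 39)*(-9/2 + 2) = (-144 - 39)*(-5/2) = -183*(-5/2) = 915/2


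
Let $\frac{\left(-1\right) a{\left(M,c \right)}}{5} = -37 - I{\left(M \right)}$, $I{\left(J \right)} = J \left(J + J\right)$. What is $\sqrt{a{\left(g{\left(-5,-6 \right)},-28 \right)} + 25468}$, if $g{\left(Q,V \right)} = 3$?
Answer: $\sqrt{25743} \approx 160.45$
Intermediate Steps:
$I{\left(J \right)} = 2 J^{2}$ ($I{\left(J \right)} = J 2 J = 2 J^{2}$)
$a{\left(M,c \right)} = 185 + 10 M^{2}$ ($a{\left(M,c \right)} = - 5 \left(-37 - 2 M^{2}\right) = 185 + 10 M^{2}$)
$\sqrt{a{\left(g{\left(-5,-6 \right)},-28 \right)} + 25468} = \sqrt{\left(185 + 10 \cdot 3^{2}\right) + 25468} = \sqrt{\left(185 + 10 \cdot 9\right) + 25468} = \sqrt{\left(185 + 90\right) + 25468} = \sqrt{275 + 25468} = \sqrt{25743}$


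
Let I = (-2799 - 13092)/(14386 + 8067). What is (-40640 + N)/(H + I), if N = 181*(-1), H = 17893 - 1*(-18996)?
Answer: -916553913/828252826 ≈ -1.1066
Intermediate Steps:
I = -15891/22453 ≈ -0.70774
H = 36889 (H = 17893 + 18996 = 36889)
N = -181
(-40640 + N)/(H + I) = (-40640 - 181)/(36889 - 15891/22453) = -40821/828252826/22453 = -40821*22453/828252826 = -916553913/828252826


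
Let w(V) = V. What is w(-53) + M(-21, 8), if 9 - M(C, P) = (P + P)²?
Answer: -300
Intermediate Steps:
M(C, P) = 9 - 4*P² (M(C, P) = 9 - (P + P)² = 9 - (2*P)² = 9 - 4*P²)
w(-53) + M(-21, 8) = -53 + (9 - 4*8²) = -53 + (9 - 4*64) = -53 + (9 - 256) = -53 - 247 = -300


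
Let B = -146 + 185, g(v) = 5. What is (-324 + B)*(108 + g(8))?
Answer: -32205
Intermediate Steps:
B = 39
(-324 + B)*(108 + g(8)) = (-324 + 39)*(108 + 5) = -285*113 = -32205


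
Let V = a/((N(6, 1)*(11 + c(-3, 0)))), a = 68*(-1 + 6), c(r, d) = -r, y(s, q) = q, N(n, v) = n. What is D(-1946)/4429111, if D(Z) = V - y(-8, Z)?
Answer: 40951/93011331 ≈ 0.00044028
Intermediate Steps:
a = 340 (a = 68*5 = 340)
V = 85/21 (V = 340/((6*(11 - 1*(-3)))) = 340/((6*(11 + 3))) = 340/((6*14)) = 340/84 = 340*(1/84) = 85/21 ≈ 4.0476)
D(Z) = 85/21 - Z
D(-1946)/4429111 = (85/21 - 1*(-1946))/4429111 = (85/21 + 1946)*(1/4429111) = (40951/21)*(1/4429111) = 40951/93011331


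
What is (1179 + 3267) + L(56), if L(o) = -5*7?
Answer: 4411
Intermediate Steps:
L(o) = -35
(1179 + 3267) + L(56) = (1179 + 3267) - 35 = 4446 - 35 = 4411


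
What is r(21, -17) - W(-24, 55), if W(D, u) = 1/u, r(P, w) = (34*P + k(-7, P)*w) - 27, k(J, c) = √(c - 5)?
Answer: 34044/55 ≈ 618.98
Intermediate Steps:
k(J, c) = √(-5 + c)
r(P, w) = -27 + 34*P + w*√(-5 + P) (r(P, w) = (34*P + √(-5 + P)*w) - 27 = (34*P + w*√(-5 + P)) - 27 = -27 + 34*P + w*√(-5 + P))
r(21, -17) - W(-24, 55) = (-27 + 34*21 - 17*√(-5 + 21)) - 1/55 = (-27 + 714 - 17*√16) - 1*1/55 = (-27 + 714 - 17*4) - 1/55 = (-27 + 714 - 68) - 1/55 = 619 - 1/55 = 34044/55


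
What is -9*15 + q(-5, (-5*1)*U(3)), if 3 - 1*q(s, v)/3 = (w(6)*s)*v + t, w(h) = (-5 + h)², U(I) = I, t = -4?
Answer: -339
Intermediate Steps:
q(s, v) = 21 - 3*s*v (q(s, v) = 9 - 3*(((-5 + 6)²*s)*v - 4) = 9 - 3*((1²*s)*v - 4) = 9 - 3*((1*s)*v - 4) = 9 - 3*(s*v - 4) = 9 - 3*(-4 + s*v) = 9 + (12 - 3*s*v) = 21 - 3*s*v)
-9*15 + q(-5, (-5*1)*U(3)) = -9*15 + (21 - 3*(-5)*-5*1*3) = -135 + (21 - 3*(-5)*(-5*3)) = -135 + (21 - 3*(-5)*(-15)) = -135 + (21 - 225) = -135 - 204 = -339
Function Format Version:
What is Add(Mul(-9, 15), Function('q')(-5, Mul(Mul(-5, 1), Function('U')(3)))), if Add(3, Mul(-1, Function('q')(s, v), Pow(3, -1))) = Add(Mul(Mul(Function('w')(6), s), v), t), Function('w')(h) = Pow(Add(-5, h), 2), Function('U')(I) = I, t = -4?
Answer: -339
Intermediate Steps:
Function('q')(s, v) = Add(21, Mul(-3, s, v)) (Function('q')(s, v) = Add(9, Mul(-3, Add(Mul(Mul(Pow(Add(-5, 6), 2), s), v), -4))) = Add(9, Mul(-3, Add(Mul(Mul(Pow(1, 2), s), v), -4))) = Add(9, Mul(-3, Add(Mul(Mul(1, s), v), -4))) = Add(9, Mul(-3, Add(Mul(s, v), -4))) = Add(9, Mul(-3, Add(-4, Mul(s, v)))) = Add(9, Add(12, Mul(-3, s, v))) = Add(21, Mul(-3, s, v)))
Add(Mul(-9, 15), Function('q')(-5, Mul(Mul(-5, 1), Function('U')(3)))) = Add(Mul(-9, 15), Add(21, Mul(-3, -5, Mul(Mul(-5, 1), 3)))) = Add(-135, Add(21, Mul(-3, -5, Mul(-5, 3)))) = Add(-135, Add(21, Mul(-3, -5, -15))) = Add(-135, Add(21, -225)) = Add(-135, -204) = -339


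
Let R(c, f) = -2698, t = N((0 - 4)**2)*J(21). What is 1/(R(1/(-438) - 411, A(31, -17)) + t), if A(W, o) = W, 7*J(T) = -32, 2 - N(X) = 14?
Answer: -7/18502 ≈ -0.00037834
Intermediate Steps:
N(X) = -12 (N(X) = 2 - 1*14 = 2 - 14 = -12)
J(T) = -32/7 (J(T) = (1/7)*(-32) = -32/7)
t = 384/7 (t = -12*(-32/7) = 384/7 ≈ 54.857)
1/(R(1/(-438) - 411, A(31, -17)) + t) = 1/(-2698 + 384/7) = 1/(-18502/7) = -7/18502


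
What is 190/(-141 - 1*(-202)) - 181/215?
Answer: 29809/13115 ≈ 2.2729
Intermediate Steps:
190/(-141 - 1*(-202)) - 181/215 = 190/(-141 + 202) - 181*1/215 = 190/61 - 181/215 = 29809/13115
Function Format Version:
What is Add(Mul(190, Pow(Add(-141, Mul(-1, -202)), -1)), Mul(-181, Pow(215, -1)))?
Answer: Rational(29809, 13115) ≈ 2.2729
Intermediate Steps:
Add(Mul(190, Pow(Add(-141, Mul(-1, -202)), -1)), Mul(-181, Pow(215, -1))) = Add(Mul(190, Pow(Add(-141, 202), -1)), Mul(-181, Rational(1, 215))) = Add(Mul(190, Pow(61, -1)), Rational(-181, 215)) = Add(Mul(190, Rational(1, 61)), Rational(-181, 215)) = Add(Rational(190, 61), Rational(-181, 215)) = Rational(29809, 13115)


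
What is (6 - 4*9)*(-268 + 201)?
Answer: 2010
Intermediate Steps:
(6 - 4*9)*(-268 + 201) = (6 - 36)*(-67) = -30*(-67) = 2010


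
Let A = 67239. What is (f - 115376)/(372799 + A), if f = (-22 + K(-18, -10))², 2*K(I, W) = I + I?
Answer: -56888/220019 ≈ -0.25856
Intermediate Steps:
K(I, W) = I (K(I, W) = (I + I)/2 = (2*I)/2 = I)
f = 1600 (f = (-22 - 18)² = (-40)² = 1600)
(f - 115376)/(372799 + A) = (1600 - 115376)/(372799 + 67239) = -113776/440038 = -113776*1/440038 = -56888/220019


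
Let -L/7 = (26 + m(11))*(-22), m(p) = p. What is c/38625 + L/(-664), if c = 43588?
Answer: -95571409/12823500 ≈ -7.4528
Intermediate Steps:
L = 5698 (L = -7*(26 + 11)*(-22) = -259*(-22) = -7*(-814) = 5698)
c/38625 + L/(-664) = 43588/38625 + 5698/(-664) = 43588*(1/38625) + 5698*(-1/664) = 43588/38625 - 2849/332 = -95571409/12823500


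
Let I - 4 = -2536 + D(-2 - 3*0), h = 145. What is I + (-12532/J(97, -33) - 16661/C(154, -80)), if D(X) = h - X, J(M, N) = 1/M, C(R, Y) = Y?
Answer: -97422459/80 ≈ -1.2178e+6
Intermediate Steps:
D(X) = 145 - X
I = -2385 (I = 4 + (-2536 + (145 - (-2 - 3*0))) = 4 + (-2536 + (145 - (-2 + 0))) = 4 + (-2536 + (145 - 1*(-2))) = 4 + (-2536 + (145 + 2)) = 4 + (-2536 + 147) = 4 - 2389 = -2385)
I + (-12532/J(97, -33) - 16661/C(154, -80)) = -2385 + (-12532/(1/97) - 16661/(-80)) = -2385 + (-12532/1/97 - 16661*(-1/80)) = -2385 + (-12532*97 + 16661/80) = -2385 + (-1215604 + 16661/80) = -2385 - 97231659/80 = -97422459/80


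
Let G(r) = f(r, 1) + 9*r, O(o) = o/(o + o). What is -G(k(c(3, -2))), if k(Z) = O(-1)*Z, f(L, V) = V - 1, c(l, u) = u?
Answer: 9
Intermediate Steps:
f(L, V) = -1 + V
O(o) = 1/2 (O(o) = o/((2*o)) = (1/(2*o))*o = 1/2)
k(Z) = Z/2
G(r) = 9*r (G(r) = (-1 + 1) + 9*r = 0 + 9*r = 9*r)
-G(k(c(3, -2))) = -9*(1/2)*(-2) = -9*(-1) = -1*(-9) = 9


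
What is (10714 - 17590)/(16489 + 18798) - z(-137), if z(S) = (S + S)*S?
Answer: -1324610282/35287 ≈ -37538.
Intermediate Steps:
z(S) = 2*S**2 (z(S) = (2*S)*S = 2*S**2)
(10714 - 17590)/(16489 + 18798) - z(-137) = (10714 - 17590)/(16489 + 18798) - 2*(-137)**2 = -6876/35287 - 2*18769 = -6876*1/35287 - 1*37538 = -6876/35287 - 37538 = -1324610282/35287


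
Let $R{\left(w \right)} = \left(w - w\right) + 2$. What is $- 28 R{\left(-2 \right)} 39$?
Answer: $-2184$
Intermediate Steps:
$R{\left(w \right)} = 2$ ($R{\left(w \right)} = 0 + 2 = 2$)
$- 28 R{\left(-2 \right)} 39 = \left(-28\right) 2 \cdot 39 = \left(-56\right) 39 = -2184$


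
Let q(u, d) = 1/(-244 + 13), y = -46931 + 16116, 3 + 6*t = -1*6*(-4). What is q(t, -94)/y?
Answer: 1/7118265 ≈ 1.4048e-7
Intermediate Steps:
t = 7/2 (t = -½ + (-1*6*(-4))/6 = -½ + (-6*(-4))/6 = -½ + (⅙)*24 = -½ + 4 = 7/2 ≈ 3.5000)
y = -30815
q(u, d) = -1/231 (q(u, d) = 1/(-231) = -1/231)
q(t, -94)/y = -1/231/(-30815) = -1/231*(-1/30815) = 1/7118265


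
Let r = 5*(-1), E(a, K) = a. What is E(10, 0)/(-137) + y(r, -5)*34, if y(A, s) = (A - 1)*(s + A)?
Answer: 279470/137 ≈ 2039.9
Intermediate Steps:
r = -5
y(A, s) = (-1 + A)*(A + s)
E(10, 0)/(-137) + y(r, -5)*34 = 10/(-137) + ((-5)² - 1*(-5) - 1*(-5) - 5*(-5))*34 = 10*(-1/137) + (25 + 5 + 5 + 25)*34 = -10/137 + 60*34 = -10/137 + 2040 = 279470/137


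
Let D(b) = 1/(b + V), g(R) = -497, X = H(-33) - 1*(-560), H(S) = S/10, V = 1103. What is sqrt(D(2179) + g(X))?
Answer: I*sqrt(5353444146)/3282 ≈ 22.293*I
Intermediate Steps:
H(S) = S/10 (H(S) = S*(1/10) = S/10)
X = 5567/10 (X = (1/10)*(-33) - 1*(-560) = -33/10 + 560 = 5567/10 ≈ 556.70)
D(b) = 1/(1103 + b) (D(b) = 1/(b + 1103) = 1/(1103 + b))
sqrt(D(2179) + g(X)) = sqrt(1/(1103 + 2179) - 497) = sqrt(1/3282 - 497) = sqrt(-1631153/3282) = I*sqrt(5353444146)/3282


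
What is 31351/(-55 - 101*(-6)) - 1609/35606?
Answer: 58705113/1032574 ≈ 56.853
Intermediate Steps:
31351/(-55 - 101*(-6)) - 1609/35606 = 31351/(-55 + 606) - 1609*1/35606 = 31351/551 - 1609/35606 = 58705113/1032574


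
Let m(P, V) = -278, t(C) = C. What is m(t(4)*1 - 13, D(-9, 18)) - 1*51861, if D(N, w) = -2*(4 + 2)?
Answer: -52139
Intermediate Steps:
D(N, w) = -12 (D(N, w) = -2*6 = -12)
m(t(4)*1 - 13, D(-9, 18)) - 1*51861 = -278 - 1*51861 = -278 - 51861 = -52139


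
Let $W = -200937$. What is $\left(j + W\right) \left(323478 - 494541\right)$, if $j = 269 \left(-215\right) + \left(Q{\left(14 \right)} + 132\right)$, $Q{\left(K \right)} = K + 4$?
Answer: $44240655186$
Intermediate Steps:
$Q{\left(K \right)} = 4 + K$
$j = -57685$ ($j = 269 \left(-215\right) + \left(\left(4 + 14\right) + 132\right) = -57835 + \left(18 + 132\right) = -57835 + 150 = -57685$)
$\left(j + W\right) \left(323478 - 494541\right) = \left(-57685 - 200937\right) \left(323478 - 494541\right) = \left(-258622\right) \left(-171063\right) = 44240655186$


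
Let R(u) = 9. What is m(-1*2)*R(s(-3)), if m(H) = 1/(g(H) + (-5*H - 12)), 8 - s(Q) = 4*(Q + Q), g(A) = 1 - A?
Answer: 9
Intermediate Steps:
s(Q) = 8 - 8*Q (s(Q) = 8 - 4*(Q + Q) = 8 - 4*2*Q = 8 - 8*Q)
m(H) = 1/(-11 - 6*H) (m(H) = 1/((1 - H) + (-5*H - 12)) = 1/((1 - H) + (-12 - 5*H)) = 1/(-11 - 6*H))
m(-1*2)*R(s(-3)) = -1/(11 + 6*(-1*2))*9 = -1/(11 + 6*(-2))*9 = -1/(11 - 12)*9 = -1/(-1)*9 = -1*(-1)*9 = 1*9 = 9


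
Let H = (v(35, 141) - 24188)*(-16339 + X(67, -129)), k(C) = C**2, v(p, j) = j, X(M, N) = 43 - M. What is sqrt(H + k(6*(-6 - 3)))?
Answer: sqrt(393483977) ≈ 19836.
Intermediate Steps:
H = 393481061 (H = (141 - 24188)*(-16339 + (43 - 1*67)) = -24047*(-16339 + (43 - 67)) = -24047*(-16339 - 24) = -24047*(-16363) = 393481061)
sqrt(H + k(6*(-6 - 3))) = sqrt(393481061 + (6*(-6 - 3))**2) = sqrt(393481061 + (6*(-9))**2) = sqrt(393481061 + (-54)**2) = sqrt(393481061 + 2916) = sqrt(393483977)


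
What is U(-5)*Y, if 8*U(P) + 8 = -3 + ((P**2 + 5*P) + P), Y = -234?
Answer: 468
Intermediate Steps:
U(P) = -11/8 + P**2/8 + 3*P/4 (U(P) = -1 + (-3 + ((P**2 + 5*P) + P))/8 = -1 + (-3 + (P**2 + 6*P))/8 = -1 + (-3 + P**2 + 6*P)/8 = -1 + (-3/8 + P**2/8 + 3*P/4) = -11/8 + P**2/8 + 3*P/4)
U(-5)*Y = (-11/8 + (1/8)*(-5)**2 + (3/4)*(-5))*(-234) = (-11/8 + (1/8)*25 - 15/4)*(-234) = (-11/8 + 25/8 - 15/4)*(-234) = -2*(-234) = 468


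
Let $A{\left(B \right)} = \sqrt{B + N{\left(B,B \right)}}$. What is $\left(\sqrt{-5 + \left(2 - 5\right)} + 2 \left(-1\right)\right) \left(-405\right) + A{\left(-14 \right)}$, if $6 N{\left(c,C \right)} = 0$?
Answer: $810 + i \sqrt{14} - 810 i \sqrt{2} \approx 810.0 - 1141.8 i$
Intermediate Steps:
$N{\left(c,C \right)} = 0$ ($N{\left(c,C \right)} = \frac{1}{6} \cdot 0 = 0$)
$A{\left(B \right)} = \sqrt{B}$ ($A{\left(B \right)} = \sqrt{B + 0} = \sqrt{B}$)
$\left(\sqrt{-5 + \left(2 - 5\right)} + 2 \left(-1\right)\right) \left(-405\right) + A{\left(-14 \right)} = \left(\sqrt{-5 + \left(2 - 5\right)} + 2 \left(-1\right)\right) \left(-405\right) + \sqrt{-14} = \left(\sqrt{-5 - 3} - 2\right) \left(-405\right) + i \sqrt{14} = \left(\sqrt{-8} - 2\right) \left(-405\right) + i \sqrt{14} = \left(2 i \sqrt{2} - 2\right) \left(-405\right) + i \sqrt{14} = \left(-2 + 2 i \sqrt{2}\right) \left(-405\right) + i \sqrt{14} = \left(810 - 810 i \sqrt{2}\right) + i \sqrt{14} = 810 + i \sqrt{14} - 810 i \sqrt{2}$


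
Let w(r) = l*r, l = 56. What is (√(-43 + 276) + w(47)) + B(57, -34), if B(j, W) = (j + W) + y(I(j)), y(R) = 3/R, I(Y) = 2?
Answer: 5313/2 + √233 ≈ 2671.8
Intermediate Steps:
B(j, W) = 3/2 + W + j (B(j, W) = (j + W) + 3/2 = (W + j) + 3*(½) = (W + j) + 3/2 = 3/2 + W + j)
w(r) = 56*r
(√(-43 + 276) + w(47)) + B(57, -34) = (√(-43 + 276) + 56*47) + (3/2 - 34 + 57) = (√233 + 2632) + 49/2 = (2632 + √233) + 49/2 = 5313/2 + √233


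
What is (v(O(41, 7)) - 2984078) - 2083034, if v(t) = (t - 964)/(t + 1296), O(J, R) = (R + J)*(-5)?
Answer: -1337717869/264 ≈ -5.0671e+6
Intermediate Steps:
O(J, R) = -5*J - 5*R (O(J, R) = (J + R)*(-5) = -5*J - 5*R)
v(t) = (-964 + t)/(1296 + t)
(v(O(41, 7)) - 2984078) - 2083034 = ((-964 + (-5*41 - 5*7))/(1296 + (-5*41 - 5*7)) - 2984078) - 2083034 = ((-964 + (-205 - 35))/(1296 + (-205 - 35)) - 2984078) - 2083034 = ((-964 - 240)/(1296 - 240) - 2984078) - 2083034 = (-1204/1056 - 2984078) - 2083034 = ((1/1056)*(-1204) - 2984078) - 2083034 = (-301/264 - 2984078) - 2083034 = -787796893/264 - 2083034 = -1337717869/264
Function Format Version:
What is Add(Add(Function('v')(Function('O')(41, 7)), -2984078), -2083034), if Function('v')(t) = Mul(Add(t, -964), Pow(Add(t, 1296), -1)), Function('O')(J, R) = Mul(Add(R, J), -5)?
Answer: Rational(-1337717869, 264) ≈ -5.0671e+6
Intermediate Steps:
Function('O')(J, R) = Add(Mul(-5, J), Mul(-5, R)) (Function('O')(J, R) = Mul(Add(J, R), -5) = Add(Mul(-5, J), Mul(-5, R)))
Function('v')(t) = Mul(Pow(Add(1296, t), -1), Add(-964, t)) (Function('v')(t) = Mul(Add(-964, t), Pow(Add(1296, t), -1)) = Mul(Pow(Add(1296, t), -1), Add(-964, t)))
Add(Add(Function('v')(Function('O')(41, 7)), -2984078), -2083034) = Add(Add(Mul(Pow(Add(1296, Add(Mul(-5, 41), Mul(-5, 7))), -1), Add(-964, Add(Mul(-5, 41), Mul(-5, 7)))), -2984078), -2083034) = Add(Add(Mul(Pow(Add(1296, Add(-205, -35)), -1), Add(-964, Add(-205, -35))), -2984078), -2083034) = Add(Add(Mul(Pow(Add(1296, -240), -1), Add(-964, -240)), -2984078), -2083034) = Add(Add(Mul(Pow(1056, -1), -1204), -2984078), -2083034) = Add(Add(Mul(Rational(1, 1056), -1204), -2984078), -2083034) = Add(Add(Rational(-301, 264), -2984078), -2083034) = Add(Rational(-787796893, 264), -2083034) = Rational(-1337717869, 264)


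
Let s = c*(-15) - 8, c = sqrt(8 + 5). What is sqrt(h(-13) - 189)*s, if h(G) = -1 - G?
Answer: I*sqrt(177)*(-8 - 15*sqrt(13)) ≈ -825.96*I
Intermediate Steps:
c = sqrt(13) ≈ 3.6056
s = -8 - 15*sqrt(13) (s = sqrt(13)*(-15) - 8 = -15*sqrt(13) - 8 = -8 - 15*sqrt(13) ≈ -62.083)
sqrt(h(-13) - 189)*s = sqrt((-1 - 1*(-13)) - 189)*(-8 - 15*sqrt(13)) = sqrt((-1 + 13) - 189)*(-8 - 15*sqrt(13)) = sqrt(12 - 189)*(-8 - 15*sqrt(13)) = sqrt(-177)*(-8 - 15*sqrt(13)) = (I*sqrt(177))*(-8 - 15*sqrt(13)) = I*sqrt(177)*(-8 - 15*sqrt(13))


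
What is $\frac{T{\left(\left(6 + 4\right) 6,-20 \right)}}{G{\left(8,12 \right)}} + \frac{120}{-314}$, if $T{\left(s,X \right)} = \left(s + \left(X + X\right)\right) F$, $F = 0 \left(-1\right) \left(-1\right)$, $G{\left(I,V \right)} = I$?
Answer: $- \frac{60}{157} \approx -0.38217$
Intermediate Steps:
$F = 0$ ($F = 0 \left(-1\right) = 0$)
$T{\left(s,X \right)} = 0$ ($T{\left(s,X \right)} = \left(s + \left(X + X\right)\right) 0 = \left(s + 2 X\right) 0 = 0$)
$\frac{T{\left(\left(6 + 4\right) 6,-20 \right)}}{G{\left(8,12 \right)}} + \frac{120}{-314} = \frac{0}{8} + \frac{120}{-314} = 0 \cdot \frac{1}{8} + 120 \left(- \frac{1}{314}\right) = 0 - \frac{60}{157} = - \frac{60}{157}$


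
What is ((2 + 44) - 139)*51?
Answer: -4743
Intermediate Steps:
((2 + 44) - 139)*51 = (46 - 139)*51 = -93*51 = -4743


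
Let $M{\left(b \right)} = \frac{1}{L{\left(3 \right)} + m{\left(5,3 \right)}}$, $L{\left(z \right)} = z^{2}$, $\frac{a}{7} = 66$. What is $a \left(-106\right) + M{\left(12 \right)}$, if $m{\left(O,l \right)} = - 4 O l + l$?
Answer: $- \frac{2350657}{48} \approx -48972.0$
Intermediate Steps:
$a = 462$ ($a = 7 \cdot 66 = 462$)
$m{\left(O,l \right)} = l - 4 O l$ ($m{\left(O,l \right)} = - 4 O l + l = l - 4 O l$)
$M{\left(b \right)} = - \frac{1}{48}$ ($M{\left(b \right)} = \frac{1}{3^{2} + 3 \left(1 - 20\right)} = \frac{1}{9 + 3 \left(1 - 20\right)} = \frac{1}{9 + 3 \left(-19\right)} = \frac{1}{9 - 57} = \frac{1}{-48} = - \frac{1}{48}$)
$a \left(-106\right) + M{\left(12 \right)} = 462 \left(-106\right) - \frac{1}{48} = -48972 - \frac{1}{48} = - \frac{2350657}{48}$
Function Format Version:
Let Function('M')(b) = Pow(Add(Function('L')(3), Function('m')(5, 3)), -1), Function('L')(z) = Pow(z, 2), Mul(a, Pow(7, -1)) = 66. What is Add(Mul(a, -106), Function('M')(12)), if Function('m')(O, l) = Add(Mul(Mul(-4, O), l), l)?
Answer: Rational(-2350657, 48) ≈ -48972.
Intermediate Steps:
a = 462 (a = Mul(7, 66) = 462)
Function('m')(O, l) = Add(l, Mul(-4, O, l)) (Function('m')(O, l) = Add(Mul(-4, O, l), l) = Add(l, Mul(-4, O, l)))
Function('M')(b) = Rational(-1, 48) (Function('M')(b) = Pow(Add(Pow(3, 2), Mul(3, Add(1, Mul(-4, 5)))), -1) = Pow(Add(9, Mul(3, Add(1, -20))), -1) = Pow(Add(9, Mul(3, -19)), -1) = Pow(Add(9, -57), -1) = Pow(-48, -1) = Rational(-1, 48))
Add(Mul(a, -106), Function('M')(12)) = Add(Mul(462, -106), Rational(-1, 48)) = Add(-48972, Rational(-1, 48)) = Rational(-2350657, 48)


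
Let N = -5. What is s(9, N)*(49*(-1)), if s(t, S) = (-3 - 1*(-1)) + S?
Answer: 343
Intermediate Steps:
s(t, S) = -2 + S (s(t, S) = (-3 + 1) + S = -2 + S)
s(9, N)*(49*(-1)) = (-2 - 5)*(49*(-1)) = -7*(-49) = 343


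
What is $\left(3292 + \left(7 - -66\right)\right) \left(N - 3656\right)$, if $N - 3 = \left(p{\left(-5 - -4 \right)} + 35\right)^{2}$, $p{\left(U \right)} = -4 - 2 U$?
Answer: $-8627860$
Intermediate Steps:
$N = 1092$ ($N = 3 + \left(\left(-4 - 2 \left(-5 - -4\right)\right) + 35\right)^{2} = 3 + \left(\left(-4 - 2 \left(-5 + 4\right)\right) + 35\right)^{2} = 3 + \left(\left(-4 - -2\right) + 35\right)^{2} = 3 + \left(\left(-4 + 2\right) + 35\right)^{2} = 3 + \left(-2 + 35\right)^{2} = 3 + 33^{2} = 3 + 1089 = 1092$)
$\left(3292 + \left(7 - -66\right)\right) \left(N - 3656\right) = \left(3292 + \left(7 - -66\right)\right) \left(1092 - 3656\right) = \left(3292 + \left(7 + 66\right)\right) \left(-2564\right) = \left(3292 + 73\right) \left(-2564\right) = 3365 \left(-2564\right) = -8627860$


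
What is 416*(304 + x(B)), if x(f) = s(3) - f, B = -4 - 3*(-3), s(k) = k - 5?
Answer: 123552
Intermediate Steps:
s(k) = -5 + k
B = 5 (B = -4 + 9 = 5)
x(f) = -2 - f (x(f) = (-5 + 3) - f = -2 - f)
416*(304 + x(B)) = 416*(304 + (-2 - 1*5)) = 416*(304 + (-2 - 5)) = 416*(304 - 7) = 416*297 = 123552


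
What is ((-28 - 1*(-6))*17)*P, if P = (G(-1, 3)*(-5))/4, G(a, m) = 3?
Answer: 2805/2 ≈ 1402.5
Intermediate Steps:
P = -15/4 (P = (3*(-5))/4 = -15*1/4 = -15/4 ≈ -3.7500)
((-28 - 1*(-6))*17)*P = ((-28 - 1*(-6))*17)*(-15/4) = ((-28 + 6)*17)*(-15/4) = -22*17*(-15/4) = -374*(-15/4) = 2805/2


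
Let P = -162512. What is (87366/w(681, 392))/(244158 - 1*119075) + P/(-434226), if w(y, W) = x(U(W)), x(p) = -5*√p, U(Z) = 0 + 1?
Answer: 31850426882/135785726895 ≈ 0.23456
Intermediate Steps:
U(Z) = 1
w(y, W) = -5 (w(y, W) = -5*√1 = -5*1 = -5)
(87366/w(681, 392))/(244158 - 1*119075) + P/(-434226) = (87366/(-5))/(244158 - 1*119075) - 162512/(-434226) = (87366*(-⅕))/(244158 - 119075) - 162512*(-1/434226) = -87366/5/125083 + 81256/217113 = -87366/5*1/125083 + 81256/217113 = -87366/625415 + 81256/217113 = 31850426882/135785726895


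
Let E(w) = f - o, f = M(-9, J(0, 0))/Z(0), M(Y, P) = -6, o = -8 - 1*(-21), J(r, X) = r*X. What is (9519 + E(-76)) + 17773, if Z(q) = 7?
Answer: 190947/7 ≈ 27278.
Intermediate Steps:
J(r, X) = X*r
o = 13 (o = -8 + 21 = 13)
f = -6/7 ≈ -0.85714
E(w) = -97/7 (E(w) = -6/7 - 1*13 = -6/7 - 13 = -97/7)
(9519 + E(-76)) + 17773 = (9519 - 97/7) + 17773 = 66536/7 + 17773 = 190947/7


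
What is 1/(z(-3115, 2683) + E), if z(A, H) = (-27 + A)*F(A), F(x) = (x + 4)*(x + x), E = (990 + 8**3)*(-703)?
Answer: -1/60897823166 ≈ -1.6421e-11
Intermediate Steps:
E = -1055906 (E = (990 + 512)*(-703) = 1502*(-703) = -1055906)
F(x) = 2*x*(4 + x) (F(x) = (4 + x)*(2*x) = 2*x*(4 + x))
z(A, H) = 2*A*(-27 + A)*(4 + A) (z(A, H) = (-27 + A)*(2*A*(4 + A)) = 2*A*(-27 + A)*(4 + A))
1/(z(-3115, 2683) + E) = 1/(2*(-3115)*(-27 - 3115)*(4 - 3115) - 1055906) = 1/(2*(-3115)*(-3142)*(-3111) - 1055906) = 1/(-60896767260 - 1055906) = 1/(-60897823166) = -1/60897823166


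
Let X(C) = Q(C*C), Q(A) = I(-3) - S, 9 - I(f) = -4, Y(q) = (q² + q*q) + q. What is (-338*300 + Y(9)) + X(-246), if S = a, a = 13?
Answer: -101229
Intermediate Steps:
Y(q) = q + 2*q² (Y(q) = (q² + q²) + q = 2*q² + q = q + 2*q²)
I(f) = 13 (I(f) = 9 - 1*(-4) = 9 + 4 = 13)
S = 13
Q(A) = 0 (Q(A) = 13 - 1*13 = 13 - 13 = 0)
X(C) = 0
(-338*300 + Y(9)) + X(-246) = (-338*300 + 9*(1 + 2*9)) + 0 = (-101400 + 9*(1 + 18)) + 0 = (-101400 + 9*19) + 0 = (-101400 + 171) + 0 = -101229 + 0 = -101229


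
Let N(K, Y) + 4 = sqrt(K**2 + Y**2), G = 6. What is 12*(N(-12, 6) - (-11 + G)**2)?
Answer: -348 + 72*sqrt(5) ≈ -187.00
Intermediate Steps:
N(K, Y) = -4 + sqrt(K**2 + Y**2)
12*(N(-12, 6) - (-11 + G)**2) = 12*((-4 + sqrt((-12)**2 + 6**2)) - (-11 + 6)**2) = 12*((-4 + sqrt(144 + 36)) - 1*(-5)**2) = 12*((-4 + sqrt(180)) - 1*25) = 12*((-4 + 6*sqrt(5)) - 25) = 12*(-29 + 6*sqrt(5)) = -348 + 72*sqrt(5)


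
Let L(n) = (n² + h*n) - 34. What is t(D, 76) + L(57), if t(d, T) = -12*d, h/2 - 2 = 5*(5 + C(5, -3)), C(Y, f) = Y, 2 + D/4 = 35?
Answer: 7559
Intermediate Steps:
D = 132 (D = -8 + 4*35 = -8 + 140 = 132)
h = 104 (h = 4 + 2*(5*(5 + 5)) = 4 + 2*(5*10) = 4 + 2*50 = 4 + 100 = 104)
L(n) = -34 + n² + 104*n (L(n) = (n² + 104*n) - 34 = -34 + n² + 104*n)
t(D, 76) + L(57) = -12*132 + (-34 + 57² + 104*57) = -1584 + (-34 + 3249 + 5928) = -1584 + 9143 = 7559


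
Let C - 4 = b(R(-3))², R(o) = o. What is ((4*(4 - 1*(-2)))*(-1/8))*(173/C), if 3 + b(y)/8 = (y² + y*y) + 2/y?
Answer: -4671/118372 ≈ -0.039460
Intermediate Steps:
b(y) = -24 + 16/y + 16*y² (b(y) = -24 + 8*((y² + y*y) + 2/y) = -24 + 8*((y² + y²) + 2/y) = -24 + 8*(2*y² + 2/y) = -24 + 8*(2/y + 2*y²) = -24 + (16/y + 16*y²) = -24 + 16/y + 16*y²)
C = 118372/9 (C = 4 + (-24 + 16/(-3) + 16*(-3)²)² = 4 + (-24 + 16*(-⅓) + 16*9)² = 4 + (-24 - 16/3 + 144)² = 4 + (344/3)² = 4 + 118336/9 = 118372/9 ≈ 13152.)
((4*(4 - 1*(-2)))*(-1/8))*(173/C) = ((4*(4 - 1*(-2)))*(-1/8))*(173/(118372/9)) = ((4*(4 + 2))*(-1*⅛))*(173*(9/118372)) = ((4*6)*(-⅛))*(1557/118372) = (24*(-⅛))*(1557/118372) = -3*1557/118372 = -4671/118372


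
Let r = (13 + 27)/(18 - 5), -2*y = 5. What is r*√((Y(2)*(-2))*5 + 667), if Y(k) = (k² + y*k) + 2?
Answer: 120*√73/13 ≈ 78.868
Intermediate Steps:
y = -5/2 (y = -½*5 = -5/2 ≈ -2.5000)
Y(k) = 2 + k² - 5*k/2 (Y(k) = (k² - 5*k/2) + 2 = 2 + k² - 5*k/2)
r = 40/13 ≈ 3.0769
r*√((Y(2)*(-2))*5 + 667) = 40*√(((2 + 2² - 5/2*2)*(-2))*5 + 667)/13 = 40*√(((2 + 4 - 5)*(-2))*5 + 667)/13 = 40*√((1*(-2))*5 + 667)/13 = 40*√(-2*5 + 667)/13 = 40*√(-10 + 667)/13 = 40*√657/13 = 40*(3*√73)/13 = 120*√73/13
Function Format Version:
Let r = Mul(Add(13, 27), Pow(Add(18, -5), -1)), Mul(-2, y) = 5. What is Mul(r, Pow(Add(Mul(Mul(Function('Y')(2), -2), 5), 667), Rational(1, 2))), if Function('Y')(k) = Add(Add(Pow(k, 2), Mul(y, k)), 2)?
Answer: Mul(Rational(120, 13), Pow(73, Rational(1, 2))) ≈ 78.868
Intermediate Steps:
y = Rational(-5, 2) (y = Mul(Rational(-1, 2), 5) = Rational(-5, 2) ≈ -2.5000)
Function('Y')(k) = Add(2, Pow(k, 2), Mul(Rational(-5, 2), k)) (Function('Y')(k) = Add(Add(Pow(k, 2), Mul(Rational(-5, 2), k)), 2) = Add(2, Pow(k, 2), Mul(Rational(-5, 2), k)))
r = Rational(40, 13) (r = Mul(40, Pow(13, -1)) = Mul(40, Rational(1, 13)) = Rational(40, 13) ≈ 3.0769)
Mul(r, Pow(Add(Mul(Mul(Function('Y')(2), -2), 5), 667), Rational(1, 2))) = Mul(Rational(40, 13), Pow(Add(Mul(Mul(Add(2, Pow(2, 2), Mul(Rational(-5, 2), 2)), -2), 5), 667), Rational(1, 2))) = Mul(Rational(40, 13), Pow(Add(Mul(Mul(Add(2, 4, -5), -2), 5), 667), Rational(1, 2))) = Mul(Rational(40, 13), Pow(Add(Mul(Mul(1, -2), 5), 667), Rational(1, 2))) = Mul(Rational(40, 13), Pow(Add(Mul(-2, 5), 667), Rational(1, 2))) = Mul(Rational(40, 13), Pow(Add(-10, 667), Rational(1, 2))) = Mul(Rational(40, 13), Pow(657, Rational(1, 2))) = Mul(Rational(40, 13), Mul(3, Pow(73, Rational(1, 2)))) = Mul(Rational(120, 13), Pow(73, Rational(1, 2)))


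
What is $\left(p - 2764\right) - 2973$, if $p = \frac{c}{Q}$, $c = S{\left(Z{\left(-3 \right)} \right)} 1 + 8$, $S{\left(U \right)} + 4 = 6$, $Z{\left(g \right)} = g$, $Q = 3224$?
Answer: $- \frac{9248039}{1612} \approx -5737.0$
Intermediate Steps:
$S{\left(U \right)} = 2$ ($S{\left(U \right)} = -4 + 6 = 2$)
$c = 10$ ($c = 2 \cdot 1 + 8 = 2 + 8 = 10$)
$p = \frac{5}{1612}$ ($p = \frac{10}{3224} = 10 \cdot \frac{1}{3224} = \frac{5}{1612} \approx 0.0031017$)
$\left(p - 2764\right) - 2973 = \left(\frac{5}{1612} - 2764\right) - 2973 = - \frac{4455563}{1612} - 2973 = - \frac{9248039}{1612}$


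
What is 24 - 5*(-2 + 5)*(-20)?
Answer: 324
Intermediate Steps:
24 - 5*(-2 + 5)*(-20) = 24 - 5*3*(-20) = 24 - 15*(-20) = 24 + 300 = 324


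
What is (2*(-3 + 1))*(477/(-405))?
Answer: 212/45 ≈ 4.7111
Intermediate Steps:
(2*(-3 + 1))*(477/(-405)) = (2*(-2))*(477*(-1/405)) = -4*(-53/45) = 212/45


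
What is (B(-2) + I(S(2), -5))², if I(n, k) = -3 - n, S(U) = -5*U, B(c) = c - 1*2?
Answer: 9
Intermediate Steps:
B(c) = -2 + c (B(c) = c - 2 = -2 + c)
(B(-2) + I(S(2), -5))² = ((-2 - 2) + (-3 - (-5)*2))² = (-4 + (-3 - 1*(-10)))² = (-4 + (-3 + 10))² = (-4 + 7)² = 3² = 9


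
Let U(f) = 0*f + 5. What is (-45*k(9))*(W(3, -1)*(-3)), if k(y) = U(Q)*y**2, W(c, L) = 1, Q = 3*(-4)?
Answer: 54675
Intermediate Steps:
Q = -12
U(f) = 5 (U(f) = 0 + 5 = 5)
k(y) = 5*y**2
(-45*k(9))*(W(3, -1)*(-3)) = (-225*9**2)*(1*(-3)) = -225*81*(-3) = -45*405*(-3) = -18225*(-3) = 54675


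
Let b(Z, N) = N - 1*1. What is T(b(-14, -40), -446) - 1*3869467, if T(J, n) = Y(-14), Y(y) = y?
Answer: -3869481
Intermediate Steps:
b(Z, N) = -1 + N (b(Z, N) = N - 1 = -1 + N)
T(J, n) = -14
T(b(-14, -40), -446) - 1*3869467 = -14 - 1*3869467 = -14 - 3869467 = -3869481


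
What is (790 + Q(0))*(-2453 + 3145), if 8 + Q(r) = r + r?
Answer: 541144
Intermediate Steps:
Q(r) = -8 + 2*r (Q(r) = -8 + (r + r) = -8 + 2*r)
(790 + Q(0))*(-2453 + 3145) = (790 + (-8 + 2*0))*(-2453 + 3145) = (790 + (-8 + 0))*692 = (790 - 8)*692 = 782*692 = 541144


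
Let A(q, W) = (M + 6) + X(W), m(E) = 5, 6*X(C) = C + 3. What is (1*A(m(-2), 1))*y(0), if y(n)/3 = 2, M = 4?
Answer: 64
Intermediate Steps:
X(C) = 1/2 + C/6 (X(C) = (C + 3)/6 = (3 + C)/6 = 1/2 + C/6)
y(n) = 6 (y(n) = 3*2 = 6)
A(q, W) = 21/2 + W/6 (A(q, W) = (4 + 6) + (1/2 + W/6) = 10 + (1/2 + W/6) = 21/2 + W/6)
(1*A(m(-2), 1))*y(0) = (1*(21/2 + (1/6)*1))*6 = (1*(21/2 + 1/6))*6 = (1*(32/3))*6 = (32/3)*6 = 64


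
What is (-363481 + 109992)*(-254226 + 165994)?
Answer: 22365841448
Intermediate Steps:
(-363481 + 109992)*(-254226 + 165994) = -253489*(-88232) = 22365841448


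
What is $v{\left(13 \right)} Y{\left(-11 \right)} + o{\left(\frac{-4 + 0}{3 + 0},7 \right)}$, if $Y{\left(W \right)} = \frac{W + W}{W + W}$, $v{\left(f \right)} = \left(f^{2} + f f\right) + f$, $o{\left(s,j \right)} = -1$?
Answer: $350$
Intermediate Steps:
$v{\left(f \right)} = f + 2 f^{2}$ ($v{\left(f \right)} = \left(f^{2} + f^{2}\right) + f = 2 f^{2} + f = f + 2 f^{2}$)
$Y{\left(W \right)} = 1$ ($Y{\left(W \right)} = \frac{2 W}{2 W} = 2 W \frac{1}{2 W} = 1$)
$v{\left(13 \right)} Y{\left(-11 \right)} + o{\left(\frac{-4 + 0}{3 + 0},7 \right)} = 13 \left(1 + 2 \cdot 13\right) 1 - 1 = 13 \left(1 + 26\right) 1 - 1 = 13 \cdot 27 \cdot 1 - 1 = 351 \cdot 1 - 1 = 351 - 1 = 350$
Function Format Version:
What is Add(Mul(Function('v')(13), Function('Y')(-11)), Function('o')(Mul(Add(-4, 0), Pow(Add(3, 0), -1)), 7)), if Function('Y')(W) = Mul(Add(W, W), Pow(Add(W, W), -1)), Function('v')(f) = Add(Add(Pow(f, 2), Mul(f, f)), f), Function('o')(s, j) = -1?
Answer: 350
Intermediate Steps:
Function('v')(f) = Add(f, Mul(2, Pow(f, 2))) (Function('v')(f) = Add(Add(Pow(f, 2), Pow(f, 2)), f) = Add(Mul(2, Pow(f, 2)), f) = Add(f, Mul(2, Pow(f, 2))))
Function('Y')(W) = 1 (Function('Y')(W) = Mul(Mul(2, W), Pow(Mul(2, W), -1)) = Mul(Mul(2, W), Mul(Rational(1, 2), Pow(W, -1))) = 1)
Add(Mul(Function('v')(13), Function('Y')(-11)), Function('o')(Mul(Add(-4, 0), Pow(Add(3, 0), -1)), 7)) = Add(Mul(Mul(13, Add(1, Mul(2, 13))), 1), -1) = Add(Mul(Mul(13, Add(1, 26)), 1), -1) = Add(Mul(Mul(13, 27), 1), -1) = Add(Mul(351, 1), -1) = Add(351, -1) = 350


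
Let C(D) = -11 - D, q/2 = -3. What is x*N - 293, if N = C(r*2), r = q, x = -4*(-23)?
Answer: -201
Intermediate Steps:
q = -6 (q = 2*(-3) = -6)
x = 92
r = -6
N = 1 (N = -11 - (-6)*2 = -11 - 1*(-12) = -11 + 12 = 1)
x*N - 293 = 92*1 - 293 = 92 - 293 = -201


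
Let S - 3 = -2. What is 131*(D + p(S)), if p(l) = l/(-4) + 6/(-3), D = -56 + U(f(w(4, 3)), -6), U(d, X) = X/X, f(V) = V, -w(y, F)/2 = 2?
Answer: -29999/4 ≈ -7499.8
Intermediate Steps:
w(y, F) = -4 (w(y, F) = -2*2 = -4)
S = 1 (S = 3 - 2 = 1)
U(d, X) = 1
D = -55 (D = -56 + 1 = -55)
p(l) = -2 - l/4 (p(l) = l*(-1/4) + 6*(-1/3) = -l/4 - 2 = -2 - l/4)
131*(D + p(S)) = 131*(-55 + (-2 - 1/4*1)) = 131*(-55 + (-2 - 1/4)) = 131*(-55 - 9/4) = 131*(-229/4) = -29999/4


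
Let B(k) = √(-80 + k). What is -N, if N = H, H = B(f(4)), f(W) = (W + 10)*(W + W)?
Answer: -4*√2 ≈ -5.6569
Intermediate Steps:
f(W) = 2*W*(10 + W) (f(W) = (10 + W)*(2*W) = 2*W*(10 + W))
H = 4*√2 (H = √(-80 + 2*4*(10 + 4)) = √(-80 + 2*4*14) = √(-80 + 112) = √32 = 4*√2 ≈ 5.6569)
N = 4*√2 ≈ 5.6569
-N = -4*√2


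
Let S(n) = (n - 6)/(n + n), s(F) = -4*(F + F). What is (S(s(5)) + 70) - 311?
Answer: -9617/40 ≈ -240.43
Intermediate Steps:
s(F) = -8*F
S(n) = (-6 + n)/(2*n) (S(n) = (-6 + n)/((2*n)) = (-6 + n)*(1/(2*n)) = (-6 + n)/(2*n))
(S(s(5)) + 70) - 311 = ((-6 - 8*5)/(2*((-8*5))) + 70) - 311 = ((1/2)*(-6 - 40)/(-40) + 70) - 311 = ((1/2)*(-1/40)*(-46) + 70) - 311 = (23/40 + 70) - 311 = 2823/40 - 311 = -9617/40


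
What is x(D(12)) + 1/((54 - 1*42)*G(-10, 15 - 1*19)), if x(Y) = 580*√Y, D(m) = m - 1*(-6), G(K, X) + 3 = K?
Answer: -1/156 + 1740*√2 ≈ 2460.7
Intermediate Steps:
G(K, X) = -3 + K
D(m) = 6 + m (D(m) = m + 6 = 6 + m)
x(D(12)) + 1/((54 - 1*42)*G(-10, 15 - 1*19)) = 580*√(6 + 12) + 1/((54 - 1*42)*(-3 - 10)) = 580*√18 + 1/((54 - 42)*(-13)) = 580*(3*√2) + 1/(12*(-13)) = 1740*√2 + 1/(-156) = 1740*√2 - 1/156 = -1/156 + 1740*√2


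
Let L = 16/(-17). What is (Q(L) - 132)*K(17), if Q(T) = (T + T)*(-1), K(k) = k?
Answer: -2212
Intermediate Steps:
L = -16/17 (L = 16*(-1/17) = -16/17 ≈ -0.94118)
Q(T) = -2*T (Q(T) = (2*T)*(-1) = -2*T)
(Q(L) - 132)*K(17) = (-2*(-16/17) - 132)*17 = (32/17 - 132)*17 = -2212/17*17 = -2212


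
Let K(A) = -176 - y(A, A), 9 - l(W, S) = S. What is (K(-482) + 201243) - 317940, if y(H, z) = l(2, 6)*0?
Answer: -116873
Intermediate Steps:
l(W, S) = 9 - S
y(H, z) = 0 (y(H, z) = (9 - 1*6)*0 = (9 - 6)*0 = 3*0 = 0)
K(A) = -176 (K(A) = -176 - 1*0 = -176 + 0 = -176)
(K(-482) + 201243) - 317940 = (-176 + 201243) - 317940 = 201067 - 317940 = -116873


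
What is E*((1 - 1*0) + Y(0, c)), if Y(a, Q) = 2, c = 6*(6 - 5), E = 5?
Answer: 15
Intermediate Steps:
c = 6 (c = 6*1 = 6)
E*((1 - 1*0) + Y(0, c)) = 5*((1 - 1*0) + 2) = 5*((1 + 0) + 2) = 5*(1 + 2) = 5*3 = 15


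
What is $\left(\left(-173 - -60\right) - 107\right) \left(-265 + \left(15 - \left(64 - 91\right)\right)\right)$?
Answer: $49060$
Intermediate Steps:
$\left(\left(-173 - -60\right) - 107\right) \left(-265 + \left(15 - \left(64 - 91\right)\right)\right) = \left(\left(-173 + 60\right) - 107\right) \left(-265 + \left(15 - \left(64 - 91\right)\right)\right) = \left(-113 - 107\right) \left(-265 + \left(15 - -27\right)\right) = - 220 \left(-265 + \left(15 + 27\right)\right) = - 220 \left(-265 + 42\right) = \left(-220\right) \left(-223\right) = 49060$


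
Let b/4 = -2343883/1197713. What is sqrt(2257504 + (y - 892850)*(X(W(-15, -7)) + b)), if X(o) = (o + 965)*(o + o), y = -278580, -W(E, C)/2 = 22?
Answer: 2*sqrt(34053083924110251672254)/1197713 ≈ 3.0815e+5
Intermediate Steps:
W(E, C) = -44 (W(E, C) = -2*22 = -44)
b = -9375532/1197713 (b = 4*(-2343883/1197713) = -9375532/1197713 ≈ -7.8279)
X(o) = 2*o*(965 + o) (X(o) = (965 + o)*(2*o) = 2*o*(965 + o))
sqrt(2257504 + (y - 892850)*(X(W(-15, -7)) + b)) = sqrt(2257504 + (-278580 - 892850)*(2*(-44)*(965 - 44) - 9375532/1197713)) = sqrt(2257504 - 1171430*(2*(-44)*921 - 9375532/1197713)) = sqrt(2257504 - 1171430*(-81048 - 9375532/1197713)) = sqrt(2257504 - 1171430*(-97081618756/1197713)) = sqrt(2257504 + 113724320659341080/1197713) = sqrt(113727024501229432/1197713) = 2*sqrt(34053083924110251672254)/1197713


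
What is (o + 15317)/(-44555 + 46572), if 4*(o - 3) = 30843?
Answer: 92123/8068 ≈ 11.418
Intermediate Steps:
o = 30855/4 (o = 3 + (¼)*30843 = 3 + 30843/4 = 30855/4 ≈ 7713.8)
(o + 15317)/(-44555 + 46572) = (30855/4 + 15317)/(-44555 + 46572) = (92123/4)/2017 = (92123/4)*(1/2017) = 92123/8068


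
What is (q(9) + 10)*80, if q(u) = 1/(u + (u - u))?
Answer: 7280/9 ≈ 808.89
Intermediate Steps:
q(u) = 1/u (q(u) = 1/(u + 0) = 1/u)
(q(9) + 10)*80 = (1/9 + 10)*80 = (91/9)*80 = 7280/9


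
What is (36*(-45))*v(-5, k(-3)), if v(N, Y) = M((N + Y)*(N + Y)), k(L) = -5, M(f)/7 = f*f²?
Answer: -11340000000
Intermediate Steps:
M(f) = 7*f³ (M(f) = 7*(f*f²) = 7*f³)
v(N, Y) = 7*(N + Y)⁶ (v(N, Y) = 7*((N + Y)*(N + Y))³ = 7*((N + Y)²)³ = 7*(N + Y)⁶)
(36*(-45))*v(-5, k(-3)) = (36*(-45))*(7*(-5 - 5)⁶) = -11340*(-10)⁶ = -11340*1000000 = -1620*7000000 = -11340000000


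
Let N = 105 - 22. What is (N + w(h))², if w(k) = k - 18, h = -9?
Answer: 3136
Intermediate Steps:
N = 83
w(k) = -18 + k
(N + w(h))² = (83 + (-18 - 9))² = (83 - 27)² = 56² = 3136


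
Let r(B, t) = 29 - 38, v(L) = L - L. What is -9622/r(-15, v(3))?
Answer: 9622/9 ≈ 1069.1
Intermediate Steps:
v(L) = 0
r(B, t) = -9
-9622/r(-15, v(3)) = -9622/(-9) = -9622*(-⅑) = 9622/9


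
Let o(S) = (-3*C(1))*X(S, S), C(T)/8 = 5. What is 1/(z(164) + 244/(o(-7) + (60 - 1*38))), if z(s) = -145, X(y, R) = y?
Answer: -431/62373 ≈ -0.0069100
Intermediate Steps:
C(T) = 40 (C(T) = 8*5 = 40)
o(S) = -120*S (o(S) = (-3*40)*S = -120*S)
1/(z(164) + 244/(o(-7) + (60 - 1*38))) = 1/(-145 + 244/(-120*(-7) + (60 - 1*38))) = 1/(-145 + 244/(840 + (60 - 38))) = 1/(-145 + 244/(840 + 22)) = 1/(-145 + 244/862) = 1/(-145 + (1/862)*244) = 1/(-145 + 122/431) = 1/(-62373/431) = -431/62373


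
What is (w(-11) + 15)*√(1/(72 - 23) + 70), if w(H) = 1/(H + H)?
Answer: 47*√3431/22 ≈ 125.14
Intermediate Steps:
w(H) = 1/(2*H)
(w(-11) + 15)*√(1/(72 - 23) + 70) = ((½)/(-11) + 15)*√(1/(72 - 23) + 70) = ((½)*(-1/11) + 15)*√(1/49 + 70) = (-1/22 + 15)*√(1/49 + 70) = 329*√(3431/49)/22 = 329*(√3431/7)/22 = 47*√3431/22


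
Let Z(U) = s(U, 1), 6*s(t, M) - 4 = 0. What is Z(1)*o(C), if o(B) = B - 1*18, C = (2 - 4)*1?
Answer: -40/3 ≈ -13.333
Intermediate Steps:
s(t, M) = ⅔ (s(t, M) = ⅔ + (⅙)*0 = ⅔ + 0 = ⅔)
Z(U) = ⅔
C = -2 (C = -2*1 = -2)
o(B) = -18 + B (o(B) = B - 18 = -18 + B)
Z(1)*o(C) = 2*(-18 - 2)/3 = (⅔)*(-20) = -40/3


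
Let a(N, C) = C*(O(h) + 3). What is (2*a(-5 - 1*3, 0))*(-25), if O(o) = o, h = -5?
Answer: 0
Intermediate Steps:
a(N, C) = -2*C (a(N, C) = C*(-5 + 3) = C*(-2) = -2*C)
(2*a(-5 - 1*3, 0))*(-25) = (2*(-2*0))*(-25) = (2*0)*(-25) = 0*(-25) = 0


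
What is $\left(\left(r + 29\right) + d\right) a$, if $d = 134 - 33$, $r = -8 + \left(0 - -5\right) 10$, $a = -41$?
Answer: $-7052$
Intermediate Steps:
$r = 42$ ($r = -8 + \left(0 + 5\right) 10 = -8 + 5 \cdot 10 = -8 + 50 = 42$)
$d = 101$
$\left(\left(r + 29\right) + d\right) a = \left(\left(42 + 29\right) + 101\right) \left(-41\right) = \left(71 + 101\right) \left(-41\right) = 172 \left(-41\right) = -7052$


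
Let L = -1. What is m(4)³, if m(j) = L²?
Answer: 1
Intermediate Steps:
m(j) = 1 (m(j) = (-1)² = 1)
m(4)³ = 1³ = 1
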